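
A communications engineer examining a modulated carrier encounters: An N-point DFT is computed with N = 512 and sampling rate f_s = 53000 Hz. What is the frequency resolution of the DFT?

DFT frequency resolution = f_s / N
= 53000 / 512 = 6625/64 Hz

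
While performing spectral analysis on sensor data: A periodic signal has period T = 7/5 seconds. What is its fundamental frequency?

The fundamental frequency is the reciprocal of the period.
f = 1/T = 1/(7/5) = 5/7 Hz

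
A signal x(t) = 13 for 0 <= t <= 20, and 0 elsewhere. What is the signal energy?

Energy = integral of |x(t)|^2 dt over the signal duration
= 13^2 * 20 = 169 * 20 = 3380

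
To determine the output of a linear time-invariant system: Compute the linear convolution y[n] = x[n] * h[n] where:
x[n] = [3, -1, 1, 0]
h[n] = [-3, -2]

y[n] = sum_k x[k]*h[n-k]. Output length = len(x) + len(h) - 1 = 4 + 2 - 1 = 5.
y[0] = 3*-3 = -9
y[1] = -1*-3 + 3*-2 = -3
y[2] = 1*-3 + -1*-2 = -1
y[3] = 0*-3 + 1*-2 = -2
y[4] = 0*-2 = 0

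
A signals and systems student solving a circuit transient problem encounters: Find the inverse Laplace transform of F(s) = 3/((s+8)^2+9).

Standard pair: w/((s+a)^2+w^2) <-> e^(-at)*sin(wt)*u(t)
With a=8, w=3: f(t) = e^(-8t)*sin(3t)*u(t)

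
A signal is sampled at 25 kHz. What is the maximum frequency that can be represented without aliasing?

The maximum frequency that can be represented without aliasing
is the Nyquist frequency: f_max = f_s / 2 = 25 kHz / 2 = 25/2 kHz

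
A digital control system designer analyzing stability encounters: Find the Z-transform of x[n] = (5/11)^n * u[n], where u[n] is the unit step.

The Z-transform of a^n * u[n] is z/(z-a) for |z| > |a|.
Here a = 5/11, so X(z) = z/(z - (5/11)) = 11z/(11z - 5)
ROC: |z| > 5/11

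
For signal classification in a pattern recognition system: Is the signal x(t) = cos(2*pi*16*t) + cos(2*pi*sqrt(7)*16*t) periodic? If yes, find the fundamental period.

f1 = 16 Hz, f2 = 16*sqrt(7) Hz
Ratio f2/f1 = sqrt(7), which is irrational.
Since the frequency ratio is irrational, no common period exists.
The signal is not periodic.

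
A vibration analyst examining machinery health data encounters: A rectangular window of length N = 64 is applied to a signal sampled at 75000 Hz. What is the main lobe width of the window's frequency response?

For a rectangular window of length N,
the main lobe width in frequency is 2*f_s/N.
= 2*75000/64 = 9375/4 Hz
This determines the minimum frequency separation for resolving two sinusoids.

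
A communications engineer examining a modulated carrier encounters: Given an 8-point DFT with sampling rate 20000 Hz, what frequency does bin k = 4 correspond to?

The frequency of DFT bin k is: f_k = k * f_s / N
f_4 = 4 * 20000 / 8 = 10000 Hz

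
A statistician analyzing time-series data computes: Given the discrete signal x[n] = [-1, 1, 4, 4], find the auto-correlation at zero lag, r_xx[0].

The auto-correlation at zero lag r_xx[0] equals the signal energy.
r_xx[0] = sum of x[n]^2 = (-1)^2 + 1^2 + 4^2 + 4^2
= 1 + 1 + 16 + 16 = 34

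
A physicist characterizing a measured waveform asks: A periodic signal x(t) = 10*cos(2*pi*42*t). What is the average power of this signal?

Average power of A*cos(wt) is A^2/2.
P = 10^2 / 2 = 100/2 = 50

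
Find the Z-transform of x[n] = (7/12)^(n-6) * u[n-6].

Time-shifting property: if X(z) = Z{x[n]}, then Z{x[n-d]} = z^(-d) * X(z)
X(z) = z/(z - 7/12) for x[n] = (7/12)^n * u[n]
Z{x[n-6]} = z^(-6) * z/(z - 7/12) = z^(-5)/(z - 7/12)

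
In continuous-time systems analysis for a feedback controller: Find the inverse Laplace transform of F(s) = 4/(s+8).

Standard pair: k/(s+a) <-> k*e^(-at)*u(t)
With k=4, a=8: f(t) = 4*e^(-8t)*u(t)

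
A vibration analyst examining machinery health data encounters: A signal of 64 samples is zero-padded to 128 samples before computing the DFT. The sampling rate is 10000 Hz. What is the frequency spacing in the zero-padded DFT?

Original DFT: N = 64, resolution = f_s/N = 10000/64 = 625/4 Hz
Zero-padded DFT: N = 128, resolution = f_s/N = 10000/128 = 625/8 Hz
Zero-padding interpolates the spectrum (finer frequency grid)
but does NOT improve the true spectral resolution (ability to resolve close frequencies).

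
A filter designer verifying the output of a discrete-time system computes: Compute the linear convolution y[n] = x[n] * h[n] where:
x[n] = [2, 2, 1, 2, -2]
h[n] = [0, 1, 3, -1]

y[n] = sum_k x[k]*h[n-k]. Output length = len(x) + len(h) - 1 = 5 + 4 - 1 = 8.
y[0] = 2*0 = 0
y[1] = 2*0 + 2*1 = 2
y[2] = 1*0 + 2*1 + 2*3 = 8
y[3] = 2*0 + 1*1 + 2*3 + 2*-1 = 5
y[4] = -2*0 + 2*1 + 1*3 + 2*-1 = 3
y[5] = -2*1 + 2*3 + 1*-1 = 3
y[6] = -2*3 + 2*-1 = -8
y[7] = -2*-1 = 2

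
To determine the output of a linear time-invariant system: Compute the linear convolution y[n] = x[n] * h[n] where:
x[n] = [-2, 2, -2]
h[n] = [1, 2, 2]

y[n] = sum_k x[k]*h[n-k]. Output length = len(x) + len(h) - 1 = 3 + 3 - 1 = 5.
y[0] = -2*1 = -2
y[1] = 2*1 + -2*2 = -2
y[2] = -2*1 + 2*2 + -2*2 = -2
y[3] = -2*2 + 2*2 = 0
y[4] = -2*2 = -4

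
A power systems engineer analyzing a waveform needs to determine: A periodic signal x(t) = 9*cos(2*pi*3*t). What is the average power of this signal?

Average power of A*cos(wt) is A^2/2.
P = 9^2 / 2 = 81/2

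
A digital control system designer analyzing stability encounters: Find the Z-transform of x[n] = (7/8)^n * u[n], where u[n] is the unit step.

The Z-transform of a^n * u[n] is z/(z-a) for |z| > |a|.
Here a = 7/8, so X(z) = z/(z - (7/8)) = 8z/(8z - 7)
ROC: |z| > 7/8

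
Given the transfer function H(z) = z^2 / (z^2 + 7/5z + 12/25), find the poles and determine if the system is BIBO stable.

Poles are roots of the denominator: z^2 + 7/5z + 12/25 = 0.
Quadratic formula: z = [-(7/5) +/- sqrt((7/5)^2 - 4*(12/25))] / 2
Discriminant = 49/25 - 48/25 = 1/25; sqrt = 1/5.
z = (-7/5 +/- 1/5) / 2 => z = -3/5 or z = -4/5.
|p1| = 4/5, |p2| = 3/5.
For BIBO stability, all poles must lie inside the unit circle (|p| < 1).
System is STABLE since both |p| < 1.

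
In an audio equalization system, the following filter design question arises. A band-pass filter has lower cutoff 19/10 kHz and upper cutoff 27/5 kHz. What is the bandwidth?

Bandwidth = f_high - f_low
= 27/5 kHz - 19/10 kHz = 7/2 kHz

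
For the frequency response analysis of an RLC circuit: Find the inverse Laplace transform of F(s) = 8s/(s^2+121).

Standard pair: s/(s^2+w^2) <-> cos(wt)*u(t)
With k=8, w=11: f(t) = 8*cos(11t)*u(t)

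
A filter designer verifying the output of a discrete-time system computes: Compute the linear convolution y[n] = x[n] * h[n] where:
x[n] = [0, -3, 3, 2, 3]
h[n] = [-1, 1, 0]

y[n] = sum_k x[k]*h[n-k]. Output length = len(x) + len(h) - 1 = 5 + 3 - 1 = 7.
y[0] = 0*-1 = 0
y[1] = -3*-1 + 0*1 = 3
y[2] = 3*-1 + -3*1 + 0*0 = -6
y[3] = 2*-1 + 3*1 + -3*0 = 1
y[4] = 3*-1 + 2*1 + 3*0 = -1
y[5] = 3*1 + 2*0 = 3
y[6] = 3*0 = 0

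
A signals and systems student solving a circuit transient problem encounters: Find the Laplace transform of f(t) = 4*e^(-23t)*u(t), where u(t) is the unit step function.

Standard Laplace transform pair:
e^(-at)*u(t) <-> 1/(s+a)
With a = 23: L{4*e^(-23t)*u(t)} = 4/(s+23), ROC: Re(s) > -23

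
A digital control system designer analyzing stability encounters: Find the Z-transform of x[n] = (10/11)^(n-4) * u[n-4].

Time-shifting property: if X(z) = Z{x[n]}, then Z{x[n-d]} = z^(-d) * X(z)
X(z) = z/(z - 10/11) for x[n] = (10/11)^n * u[n]
Z{x[n-4]} = z^(-4) * z/(z - 10/11) = z^(-3)/(z - 10/11)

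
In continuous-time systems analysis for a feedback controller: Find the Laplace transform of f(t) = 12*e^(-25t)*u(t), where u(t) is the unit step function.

Standard Laplace transform pair:
e^(-at)*u(t) <-> 1/(s+a)
With a = 25: L{12*e^(-25t)*u(t)} = 12/(s+25), ROC: Re(s) > -25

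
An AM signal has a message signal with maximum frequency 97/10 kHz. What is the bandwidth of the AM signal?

In AM (double-sideband), the bandwidth is twice the message frequency.
BW = 2 * f_m = 2 * 97/10 kHz = 97/5 kHz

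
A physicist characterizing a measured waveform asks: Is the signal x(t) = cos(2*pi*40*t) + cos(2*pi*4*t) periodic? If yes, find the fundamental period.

f1 = 40 Hz, f2 = 4 Hz
Period T1 = 1/40, T2 = 1/4
Ratio T1/T2 = 4/40, which is rational.
The signal is periodic with fundamental period T = 1/GCD(40,4) = 1/4 s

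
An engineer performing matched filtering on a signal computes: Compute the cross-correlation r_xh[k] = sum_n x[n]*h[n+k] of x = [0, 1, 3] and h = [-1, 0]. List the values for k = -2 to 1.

Both sequences indexed from 0 and zero outside their support.
Lags with overlap: k = -2 to 1.
  r_xh[-2] = x[2]*h[0] = -3
  r_xh[-1] = x[1]*h[0] + x[2]*h[1] = -1
  r_xh[0] = x[0]*h[0] + x[1]*h[1] = 0
  r_xh[1] = x[0]*h[1] = 0
r_xh = [-3, -1, 0, 0] (for k = -2, ..., 1)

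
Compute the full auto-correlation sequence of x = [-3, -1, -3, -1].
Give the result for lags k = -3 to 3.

r_xx[k] = sum_m x[m]*x[m+k], indexed from 0, for k = -3 to 3:
  r_xx[-3] = x[3]*x[0] = 3
  r_xx[-2] = x[2]*x[0] + x[3]*x[1] = 10
  r_xx[-1] = x[1]*x[0] + x[2]*x[1] + x[3]*x[2] = 9
  r_xx[0] = x[0]*x[0] + x[1]*x[1] + x[2]*x[2] + x[3]*x[3] = 20
  r_xx[1] = x[0]*x[1] + x[1]*x[2] + x[2]*x[3] = 9
  r_xx[2] = x[0]*x[2] + x[1]*x[3] = 10
  r_xx[3] = x[0]*x[3] = 3
r_xx = [3, 10, 9, 20, 9, 10, 3]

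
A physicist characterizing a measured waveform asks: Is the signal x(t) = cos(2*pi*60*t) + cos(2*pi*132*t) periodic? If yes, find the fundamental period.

f1 = 60 Hz, f2 = 132 Hz
Period T1 = 1/60, T2 = 1/132
Ratio T1/T2 = 132/60, which is rational.
The signal is periodic with fundamental period T = 1/GCD(60,132) = 1/12 s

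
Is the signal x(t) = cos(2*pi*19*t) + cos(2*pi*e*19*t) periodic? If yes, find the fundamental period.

f1 = 19 Hz, f2 = 19*e Hz
Ratio f2/f1 = e, which is irrational.
Since the frequency ratio is irrational, no common period exists.
The signal is not periodic.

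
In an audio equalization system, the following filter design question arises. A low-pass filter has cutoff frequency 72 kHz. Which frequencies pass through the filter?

A low-pass filter passes all frequencies below the cutoff frequency 72 kHz and attenuates higher frequencies.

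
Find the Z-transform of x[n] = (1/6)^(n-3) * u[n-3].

Time-shifting property: if X(z) = Z{x[n]}, then Z{x[n-d]} = z^(-d) * X(z)
X(z) = z/(z - 1/6) for x[n] = (1/6)^n * u[n]
Z{x[n-3]} = z^(-3) * z/(z - 1/6) = z^(-2)/(z - 1/6)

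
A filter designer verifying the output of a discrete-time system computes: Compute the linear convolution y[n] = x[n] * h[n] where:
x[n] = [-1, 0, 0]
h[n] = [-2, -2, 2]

y[n] = sum_k x[k]*h[n-k]. Output length = len(x) + len(h) - 1 = 3 + 3 - 1 = 5.
y[0] = -1*-2 = 2
y[1] = 0*-2 + -1*-2 = 2
y[2] = 0*-2 + 0*-2 + -1*2 = -2
y[3] = 0*-2 + 0*2 = 0
y[4] = 0*2 = 0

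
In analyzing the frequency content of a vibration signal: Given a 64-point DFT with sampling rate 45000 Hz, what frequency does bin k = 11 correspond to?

The frequency of DFT bin k is: f_k = k * f_s / N
f_11 = 11 * 45000 / 64 = 61875/8 Hz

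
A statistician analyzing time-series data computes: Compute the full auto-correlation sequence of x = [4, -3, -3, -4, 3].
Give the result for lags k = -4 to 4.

r_xx[k] = sum_m x[m]*x[m+k], indexed from 0, for k = -4 to 4:
  r_xx[-4] = x[4]*x[0] = 12
  r_xx[-3] = x[3]*x[0] + x[4]*x[1] = -25
  r_xx[-2] = x[2]*x[0] + x[3]*x[1] + x[4]*x[2] = -9
  r_xx[-1] = x[1]*x[0] + x[2]*x[1] + x[3]*x[2] + x[4]*x[3] = -3
  r_xx[0] = x[0]*x[0] + x[1]*x[1] + x[2]*x[2] + x[3]*x[3] + x[4]*x[4] = 59
  r_xx[1] = x[0]*x[1] + x[1]*x[2] + x[2]*x[3] + x[3]*x[4] = -3
  r_xx[2] = x[0]*x[2] + x[1]*x[3] + x[2]*x[4] = -9
  r_xx[3] = x[0]*x[3] + x[1]*x[4] = -25
  r_xx[4] = x[0]*x[4] = 12
r_xx = [12, -25, -9, -3, 59, -3, -9, -25, 12]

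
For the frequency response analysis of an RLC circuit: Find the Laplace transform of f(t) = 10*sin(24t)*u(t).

Standard pair: sin(wt)*u(t) <-> w/(s^2+w^2)
With w = 24: L{10*sin(24t)*u(t)} = 240/(s^2+576)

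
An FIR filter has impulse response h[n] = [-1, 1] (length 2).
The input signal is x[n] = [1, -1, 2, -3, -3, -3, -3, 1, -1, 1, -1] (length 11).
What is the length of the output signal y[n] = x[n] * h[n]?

For linear convolution, the output length is:
len(y) = len(x) + len(h) - 1 = 11 + 2 - 1 = 12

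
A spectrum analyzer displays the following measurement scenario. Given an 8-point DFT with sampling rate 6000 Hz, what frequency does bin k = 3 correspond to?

The frequency of DFT bin k is: f_k = k * f_s / N
f_3 = 3 * 6000 / 8 = 2250 Hz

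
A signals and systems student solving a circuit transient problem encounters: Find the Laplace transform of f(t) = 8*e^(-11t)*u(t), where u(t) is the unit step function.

Standard Laplace transform pair:
e^(-at)*u(t) <-> 1/(s+a)
With a = 11: L{8*e^(-11t)*u(t)} = 8/(s+11), ROC: Re(s) > -11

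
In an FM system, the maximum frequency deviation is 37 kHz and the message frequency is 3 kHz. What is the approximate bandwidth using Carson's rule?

Carson's rule: BW = 2*(delta_f + f_m)
= 2*(37 + 3) kHz = 80 kHz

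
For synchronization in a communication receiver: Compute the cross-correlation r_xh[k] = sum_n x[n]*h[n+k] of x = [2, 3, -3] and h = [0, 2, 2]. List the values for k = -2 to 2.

Both sequences indexed from 0 and zero outside their support.
Lags with overlap: k = -2 to 2.
  r_xh[-2] = x[2]*h[0] = 0
  r_xh[-1] = x[1]*h[0] + x[2]*h[1] = -6
  r_xh[0] = x[0]*h[0] + x[1]*h[1] + x[2]*h[2] = 0
  r_xh[1] = x[0]*h[1] + x[1]*h[2] = 10
  r_xh[2] = x[0]*h[2] = 4
r_xh = [0, -6, 0, 10, 4] (for k = -2, ..., 2)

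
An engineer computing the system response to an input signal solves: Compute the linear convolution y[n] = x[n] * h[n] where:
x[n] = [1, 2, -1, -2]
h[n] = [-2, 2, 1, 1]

y[n] = sum_k x[k]*h[n-k]. Output length = len(x) + len(h) - 1 = 4 + 4 - 1 = 7.
y[0] = 1*-2 = -2
y[1] = 2*-2 + 1*2 = -2
y[2] = -1*-2 + 2*2 + 1*1 = 7
y[3] = -2*-2 + -1*2 + 2*1 + 1*1 = 5
y[4] = -2*2 + -1*1 + 2*1 = -3
y[5] = -2*1 + -1*1 = -3
y[6] = -2*1 = -2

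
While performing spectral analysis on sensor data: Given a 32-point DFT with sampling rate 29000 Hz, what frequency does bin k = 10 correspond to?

The frequency of DFT bin k is: f_k = k * f_s / N
f_10 = 10 * 29000 / 32 = 18125/2 Hz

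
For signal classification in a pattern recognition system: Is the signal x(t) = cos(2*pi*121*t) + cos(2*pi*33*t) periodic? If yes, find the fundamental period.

f1 = 121 Hz, f2 = 33 Hz
Period T1 = 1/121, T2 = 1/33
Ratio T1/T2 = 33/121, which is rational.
The signal is periodic with fundamental period T = 1/GCD(121,33) = 1/11 s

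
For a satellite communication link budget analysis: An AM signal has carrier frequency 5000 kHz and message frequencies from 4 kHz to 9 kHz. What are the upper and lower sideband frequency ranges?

Upper sideband (USB) = fc + [fm_low, fm_high] = 5000 + [4, 9] = [5004, 5009] kHz
Lower sideband (LSB) = fc - [fm_high, fm_low] = 5000 - [9, 4] = [4991, 4996] kHz
Total occupied spectrum: 4991 kHz to 5009 kHz (plus carrier at 5000 kHz)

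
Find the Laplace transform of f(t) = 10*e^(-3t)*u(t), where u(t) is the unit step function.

Standard Laplace transform pair:
e^(-at)*u(t) <-> 1/(s+a)
With a = 3: L{10*e^(-3t)*u(t)} = 10/(s+3), ROC: Re(s) > -3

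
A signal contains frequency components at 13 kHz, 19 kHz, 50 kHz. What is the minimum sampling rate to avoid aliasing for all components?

The highest frequency component is f_max = 50 kHz.
Nyquist rate = 2 * f_max = 2 * 50 kHz = 100 kHz.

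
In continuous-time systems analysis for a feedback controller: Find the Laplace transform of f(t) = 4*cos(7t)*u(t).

Standard pair: cos(wt)*u(t) <-> s/(s^2+w^2)
With w = 7: L{4*cos(7t)*u(t)} = 4s/(s^2+49)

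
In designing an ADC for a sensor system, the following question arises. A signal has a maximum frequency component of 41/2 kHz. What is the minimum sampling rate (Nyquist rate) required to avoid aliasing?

By the Nyquist-Shannon sampling theorem,
the minimum sampling rate (Nyquist rate) must be at least 2 * f_max.
Nyquist rate = 2 * 41/2 kHz = 41 kHz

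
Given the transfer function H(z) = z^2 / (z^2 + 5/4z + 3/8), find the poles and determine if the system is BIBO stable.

Poles are roots of the denominator: z^2 + 5/4z + 3/8 = 0.
Quadratic formula: z = [-(5/4) +/- sqrt((5/4)^2 - 4*(3/8))] / 2
Discriminant = 25/16 - 3/2 = 1/16; sqrt = 1/4.
z = (-5/4 +/- 1/4) / 2 => z = -1/2 or z = -3/4.
|p1| = 1/2, |p2| = 3/4.
For BIBO stability, all poles must lie inside the unit circle (|p| < 1).
System is STABLE since both |p| < 1.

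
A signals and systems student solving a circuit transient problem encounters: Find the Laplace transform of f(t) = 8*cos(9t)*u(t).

Standard pair: cos(wt)*u(t) <-> s/(s^2+w^2)
With w = 9: L{8*cos(9t)*u(t)} = 8s/(s^2+81)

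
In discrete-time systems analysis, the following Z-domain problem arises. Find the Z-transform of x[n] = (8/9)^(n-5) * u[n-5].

Time-shifting property: if X(z) = Z{x[n]}, then Z{x[n-d]} = z^(-d) * X(z)
X(z) = z/(z - 8/9) for x[n] = (8/9)^n * u[n]
Z{x[n-5]} = z^(-5) * z/(z - 8/9) = z^(-4)/(z - 8/9)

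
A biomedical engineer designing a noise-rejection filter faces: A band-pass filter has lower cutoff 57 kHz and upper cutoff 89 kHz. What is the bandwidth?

Bandwidth = f_high - f_low
= 89 kHz - 57 kHz = 32 kHz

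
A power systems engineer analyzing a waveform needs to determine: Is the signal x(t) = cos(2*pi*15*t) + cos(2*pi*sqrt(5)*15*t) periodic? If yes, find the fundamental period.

f1 = 15 Hz, f2 = 15*sqrt(5) Hz
Ratio f2/f1 = sqrt(5), which is irrational.
Since the frequency ratio is irrational, no common period exists.
The signal is not periodic.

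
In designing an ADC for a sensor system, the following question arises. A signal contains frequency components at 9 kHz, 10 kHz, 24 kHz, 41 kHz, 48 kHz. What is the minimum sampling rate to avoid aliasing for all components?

The highest frequency component is f_max = 48 kHz.
Nyquist rate = 2 * f_max = 2 * 48 kHz = 96 kHz.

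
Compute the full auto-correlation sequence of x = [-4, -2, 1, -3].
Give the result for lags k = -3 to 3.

r_xx[k] = sum_m x[m]*x[m+k], indexed from 0, for k = -3 to 3:
  r_xx[-3] = x[3]*x[0] = 12
  r_xx[-2] = x[2]*x[0] + x[3]*x[1] = 2
  r_xx[-1] = x[1]*x[0] + x[2]*x[1] + x[3]*x[2] = 3
  r_xx[0] = x[0]*x[0] + x[1]*x[1] + x[2]*x[2] + x[3]*x[3] = 30
  r_xx[1] = x[0]*x[1] + x[1]*x[2] + x[2]*x[3] = 3
  r_xx[2] = x[0]*x[2] + x[1]*x[3] = 2
  r_xx[3] = x[0]*x[3] = 12
r_xx = [12, 2, 3, 30, 3, 2, 12]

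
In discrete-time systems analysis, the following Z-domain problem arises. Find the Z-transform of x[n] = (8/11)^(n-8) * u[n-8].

Time-shifting property: if X(z) = Z{x[n]}, then Z{x[n-d]} = z^(-d) * X(z)
X(z) = z/(z - 8/11) for x[n] = (8/11)^n * u[n]
Z{x[n-8]} = z^(-8) * z/(z - 8/11) = z^(-7)/(z - 8/11)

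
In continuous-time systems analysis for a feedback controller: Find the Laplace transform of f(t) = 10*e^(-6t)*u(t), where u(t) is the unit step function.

Standard Laplace transform pair:
e^(-at)*u(t) <-> 1/(s+a)
With a = 6: L{10*e^(-6t)*u(t)} = 10/(s+6), ROC: Re(s) > -6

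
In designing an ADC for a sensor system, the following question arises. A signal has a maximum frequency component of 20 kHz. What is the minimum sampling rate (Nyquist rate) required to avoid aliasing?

By the Nyquist-Shannon sampling theorem,
the minimum sampling rate (Nyquist rate) must be at least 2 * f_max.
Nyquist rate = 2 * 20 kHz = 40 kHz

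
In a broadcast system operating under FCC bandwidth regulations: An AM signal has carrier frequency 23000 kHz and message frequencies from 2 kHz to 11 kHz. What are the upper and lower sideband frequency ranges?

Upper sideband (USB) = fc + [fm_low, fm_high] = 23000 + [2, 11] = [23002, 23011] kHz
Lower sideband (LSB) = fc - [fm_high, fm_low] = 23000 - [11, 2] = [22989, 22998] kHz
Total occupied spectrum: 22989 kHz to 23011 kHz (plus carrier at 23000 kHz)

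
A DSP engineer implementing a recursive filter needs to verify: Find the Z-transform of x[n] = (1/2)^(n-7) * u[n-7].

Time-shifting property: if X(z) = Z{x[n]}, then Z{x[n-d]} = z^(-d) * X(z)
X(z) = z/(z - 1/2) for x[n] = (1/2)^n * u[n]
Z{x[n-7]} = z^(-7) * z/(z - 1/2) = z^(-6)/(z - 1/2)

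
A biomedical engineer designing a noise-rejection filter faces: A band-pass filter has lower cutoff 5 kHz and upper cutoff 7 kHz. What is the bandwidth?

Bandwidth = f_high - f_low
= 7 kHz - 5 kHz = 2 kHz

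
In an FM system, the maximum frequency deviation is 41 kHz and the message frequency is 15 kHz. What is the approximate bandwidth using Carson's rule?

Carson's rule: BW = 2*(delta_f + f_m)
= 2*(41 + 15) kHz = 112 kHz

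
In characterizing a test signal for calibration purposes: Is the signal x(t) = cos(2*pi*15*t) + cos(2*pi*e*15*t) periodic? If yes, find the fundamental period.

f1 = 15 Hz, f2 = 15*e Hz
Ratio f2/f1 = e, which is irrational.
Since the frequency ratio is irrational, no common period exists.
The signal is not periodic.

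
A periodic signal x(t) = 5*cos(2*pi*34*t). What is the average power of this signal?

Average power of A*cos(wt) is A^2/2.
P = 5^2 / 2 = 25/2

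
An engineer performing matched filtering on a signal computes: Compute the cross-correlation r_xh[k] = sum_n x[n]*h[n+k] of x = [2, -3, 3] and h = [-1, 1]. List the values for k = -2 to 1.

Both sequences indexed from 0 and zero outside their support.
Lags with overlap: k = -2 to 1.
  r_xh[-2] = x[2]*h[0] = -3
  r_xh[-1] = x[1]*h[0] + x[2]*h[1] = 6
  r_xh[0] = x[0]*h[0] + x[1]*h[1] = -5
  r_xh[1] = x[0]*h[1] = 2
r_xh = [-3, 6, -5, 2] (for k = -2, ..., 1)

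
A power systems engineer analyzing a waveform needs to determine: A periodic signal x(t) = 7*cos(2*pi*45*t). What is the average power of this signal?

Average power of A*cos(wt) is A^2/2.
P = 7^2 / 2 = 49/2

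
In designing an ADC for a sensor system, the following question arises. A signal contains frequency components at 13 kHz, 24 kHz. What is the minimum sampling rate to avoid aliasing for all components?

The highest frequency component is f_max = 24 kHz.
Nyquist rate = 2 * f_max = 2 * 24 kHz = 48 kHz.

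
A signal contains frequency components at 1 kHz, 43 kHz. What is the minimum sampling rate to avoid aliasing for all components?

The highest frequency component is f_max = 43 kHz.
Nyquist rate = 2 * f_max = 2 * 43 kHz = 86 kHz.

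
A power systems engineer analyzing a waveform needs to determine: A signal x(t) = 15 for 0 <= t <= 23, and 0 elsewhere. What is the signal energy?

Energy = integral of |x(t)|^2 dt over the signal duration
= 15^2 * 23 = 225 * 23 = 5175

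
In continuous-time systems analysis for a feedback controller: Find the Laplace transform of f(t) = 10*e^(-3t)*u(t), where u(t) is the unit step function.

Standard Laplace transform pair:
e^(-at)*u(t) <-> 1/(s+a)
With a = 3: L{10*e^(-3t)*u(t)} = 10/(s+3), ROC: Re(s) > -3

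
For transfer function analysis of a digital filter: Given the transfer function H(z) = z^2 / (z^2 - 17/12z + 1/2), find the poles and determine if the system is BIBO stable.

Poles are roots of the denominator: z^2 - 17/12z + 1/2 = 0.
Quadratic formula: z = [-(-17/12) +/- sqrt((-17/12)^2 - 4*(1/2))] / 2
Discriminant = 289/144 - 2 = 1/144; sqrt = 1/12.
z = (17/12 +/- 1/12) / 2 => z = 3/4 or z = 2/3.
|p1| = 3/4, |p2| = 2/3.
For BIBO stability, all poles must lie inside the unit circle (|p| < 1).
System is STABLE since both |p| < 1.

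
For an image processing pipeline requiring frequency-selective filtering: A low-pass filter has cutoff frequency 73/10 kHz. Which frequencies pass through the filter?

A low-pass filter passes all frequencies below the cutoff frequency 73/10 kHz and attenuates higher frequencies.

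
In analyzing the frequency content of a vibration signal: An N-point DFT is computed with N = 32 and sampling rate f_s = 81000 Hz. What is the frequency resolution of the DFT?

DFT frequency resolution = f_s / N
= 81000 / 32 = 10125/4 Hz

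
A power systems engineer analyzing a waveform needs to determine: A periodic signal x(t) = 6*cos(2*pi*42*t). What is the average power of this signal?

Average power of A*cos(wt) is A^2/2.
P = 6^2 / 2 = 36/2 = 18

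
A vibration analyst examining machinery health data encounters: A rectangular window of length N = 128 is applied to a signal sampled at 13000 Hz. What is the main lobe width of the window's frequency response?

For a rectangular window of length N,
the main lobe width in frequency is 2*f_s/N.
= 2*13000/128 = 1625/8 Hz
This determines the minimum frequency separation for resolving two sinusoids.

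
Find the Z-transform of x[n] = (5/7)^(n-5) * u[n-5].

Time-shifting property: if X(z) = Z{x[n]}, then Z{x[n-d]} = z^(-d) * X(z)
X(z) = z/(z - 5/7) for x[n] = (5/7)^n * u[n]
Z{x[n-5]} = z^(-5) * z/(z - 5/7) = z^(-4)/(z - 5/7)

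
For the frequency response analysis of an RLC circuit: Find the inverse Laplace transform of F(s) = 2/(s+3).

Standard pair: k/(s+a) <-> k*e^(-at)*u(t)
With k=2, a=3: f(t) = 2*e^(-3t)*u(t)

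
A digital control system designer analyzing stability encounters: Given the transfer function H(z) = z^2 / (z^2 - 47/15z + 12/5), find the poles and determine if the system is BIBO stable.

Poles are roots of the denominator: z^2 - 47/15z + 12/5 = 0.
Quadratic formula: z = [-(-47/15) +/- sqrt((-47/15)^2 - 4*(12/5))] / 2
Discriminant = 2209/225 - 48/5 = 49/225; sqrt = 7/15.
z = (47/15 +/- 7/15) / 2 => z = 9/5 or z = 4/3.
|p1| = 4/3, |p2| = 9/5.
For BIBO stability, all poles must lie inside the unit circle (|p| < 1).
System is UNSTABLE since at least one |p| >= 1.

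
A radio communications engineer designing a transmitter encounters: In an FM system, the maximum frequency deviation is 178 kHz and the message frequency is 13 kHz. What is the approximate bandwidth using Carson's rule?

Carson's rule: BW = 2*(delta_f + f_m)
= 2*(178 + 13) kHz = 382 kHz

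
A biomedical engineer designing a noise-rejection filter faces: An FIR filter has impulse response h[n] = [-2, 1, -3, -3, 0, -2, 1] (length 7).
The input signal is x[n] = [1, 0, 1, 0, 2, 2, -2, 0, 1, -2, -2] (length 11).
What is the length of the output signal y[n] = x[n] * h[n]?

For linear convolution, the output length is:
len(y) = len(x) + len(h) - 1 = 11 + 7 - 1 = 17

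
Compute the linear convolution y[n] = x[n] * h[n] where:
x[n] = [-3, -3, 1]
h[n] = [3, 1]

y[n] = sum_k x[k]*h[n-k]. Output length = len(x) + len(h) - 1 = 3 + 2 - 1 = 4.
y[0] = -3*3 = -9
y[1] = -3*3 + -3*1 = -12
y[2] = 1*3 + -3*1 = 0
y[3] = 1*1 = 1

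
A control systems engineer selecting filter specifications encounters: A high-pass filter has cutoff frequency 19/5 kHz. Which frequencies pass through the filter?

A high-pass filter passes all frequencies above the cutoff frequency 19/5 kHz and attenuates lower frequencies.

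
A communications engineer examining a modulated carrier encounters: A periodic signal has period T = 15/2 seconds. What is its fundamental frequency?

The fundamental frequency is the reciprocal of the period.
f = 1/T = 1/(15/2) = 2/15 Hz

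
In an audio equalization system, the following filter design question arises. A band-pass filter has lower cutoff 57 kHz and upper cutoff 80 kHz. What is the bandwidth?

Bandwidth = f_high - f_low
= 80 kHz - 57 kHz = 23 kHz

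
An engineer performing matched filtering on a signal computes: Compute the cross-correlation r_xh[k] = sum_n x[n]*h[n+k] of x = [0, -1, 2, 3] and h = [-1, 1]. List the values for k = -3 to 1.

Both sequences indexed from 0 and zero outside their support.
Lags with overlap: k = -3 to 1.
  r_xh[-3] = x[3]*h[0] = -3
  r_xh[-2] = x[2]*h[0] + x[3]*h[1] = 1
  r_xh[-1] = x[1]*h[0] + x[2]*h[1] = 3
  r_xh[0] = x[0]*h[0] + x[1]*h[1] = -1
  r_xh[1] = x[0]*h[1] = 0
r_xh = [-3, 1, 3, -1, 0] (for k = -3, ..., 1)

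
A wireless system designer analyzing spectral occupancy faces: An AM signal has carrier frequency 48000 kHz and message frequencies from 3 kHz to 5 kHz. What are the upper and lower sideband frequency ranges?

Upper sideband (USB) = fc + [fm_low, fm_high] = 48000 + [3, 5] = [48003, 48005] kHz
Lower sideband (LSB) = fc - [fm_high, fm_low] = 48000 - [5, 3] = [47995, 47997] kHz
Total occupied spectrum: 47995 kHz to 48005 kHz (plus carrier at 48000 kHz)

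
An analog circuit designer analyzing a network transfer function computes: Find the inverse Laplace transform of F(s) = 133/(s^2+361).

Standard pair: w/(s^2+w^2) <-> sin(wt)*u(t)
Recognize w^2 = 361, so w = 19; numerator 133 = 7*19.
f(t) = 7*sin(19t)*u(t)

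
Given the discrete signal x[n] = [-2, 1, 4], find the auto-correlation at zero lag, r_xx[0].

The auto-correlation at zero lag r_xx[0] equals the signal energy.
r_xx[0] = sum of x[n]^2 = (-2)^2 + 1^2 + 4^2
= 4 + 1 + 16 = 21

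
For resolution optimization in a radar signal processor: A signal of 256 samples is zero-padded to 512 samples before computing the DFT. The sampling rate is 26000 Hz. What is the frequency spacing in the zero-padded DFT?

Original DFT: N = 256, resolution = f_s/N = 26000/256 = 1625/16 Hz
Zero-padded DFT: N = 512, resolution = f_s/N = 26000/512 = 1625/32 Hz
Zero-padding interpolates the spectrum (finer frequency grid)
but does NOT improve the true spectral resolution (ability to resolve close frequencies).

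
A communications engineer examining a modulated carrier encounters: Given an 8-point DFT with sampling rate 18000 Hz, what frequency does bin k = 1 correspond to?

The frequency of DFT bin k is: f_k = k * f_s / N
f_1 = 1 * 18000 / 8 = 2250 Hz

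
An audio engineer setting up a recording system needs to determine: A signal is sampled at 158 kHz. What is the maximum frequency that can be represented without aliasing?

The maximum frequency that can be represented without aliasing
is the Nyquist frequency: f_max = f_s / 2 = 158 kHz / 2 = 79 kHz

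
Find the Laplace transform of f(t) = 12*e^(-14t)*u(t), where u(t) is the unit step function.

Standard Laplace transform pair:
e^(-at)*u(t) <-> 1/(s+a)
With a = 14: L{12*e^(-14t)*u(t)} = 12/(s+14), ROC: Re(s) > -14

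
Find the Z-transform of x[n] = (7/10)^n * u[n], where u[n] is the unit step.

The Z-transform of a^n * u[n] is z/(z-a) for |z| > |a|.
Here a = 7/10, so X(z) = z/(z - (7/10)) = 10z/(10z - 7)
ROC: |z| > 7/10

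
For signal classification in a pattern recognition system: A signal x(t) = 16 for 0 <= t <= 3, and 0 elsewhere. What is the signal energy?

Energy = integral of |x(t)|^2 dt over the signal duration
= 16^2 * 3 = 256 * 3 = 768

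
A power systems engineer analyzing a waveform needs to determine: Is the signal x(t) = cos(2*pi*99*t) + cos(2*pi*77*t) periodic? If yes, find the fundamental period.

f1 = 99 Hz, f2 = 77 Hz
Period T1 = 1/99, T2 = 1/77
Ratio T1/T2 = 77/99, which is rational.
The signal is periodic with fundamental period T = 1/GCD(99,77) = 1/11 s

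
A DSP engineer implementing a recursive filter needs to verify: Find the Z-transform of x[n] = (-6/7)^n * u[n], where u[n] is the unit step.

The Z-transform of a^n * u[n] is z/(z-a) for |z| > |a|.
Here a = -6/7, so X(z) = z/(z - (-6/7)) = 7z/(7z + 6)
ROC: |z| > 6/7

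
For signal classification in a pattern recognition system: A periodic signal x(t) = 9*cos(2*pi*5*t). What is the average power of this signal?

Average power of A*cos(wt) is A^2/2.
P = 9^2 / 2 = 81/2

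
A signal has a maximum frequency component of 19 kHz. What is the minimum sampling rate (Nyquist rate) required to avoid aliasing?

By the Nyquist-Shannon sampling theorem,
the minimum sampling rate (Nyquist rate) must be at least 2 * f_max.
Nyquist rate = 2 * 19 kHz = 38 kHz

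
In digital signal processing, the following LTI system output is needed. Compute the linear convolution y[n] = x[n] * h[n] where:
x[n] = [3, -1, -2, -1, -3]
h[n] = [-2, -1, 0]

y[n] = sum_k x[k]*h[n-k]. Output length = len(x) + len(h) - 1 = 5 + 3 - 1 = 7.
y[0] = 3*-2 = -6
y[1] = -1*-2 + 3*-1 = -1
y[2] = -2*-2 + -1*-1 + 3*0 = 5
y[3] = -1*-2 + -2*-1 + -1*0 = 4
y[4] = -3*-2 + -1*-1 + -2*0 = 7
y[5] = -3*-1 + -1*0 = 3
y[6] = -3*0 = 0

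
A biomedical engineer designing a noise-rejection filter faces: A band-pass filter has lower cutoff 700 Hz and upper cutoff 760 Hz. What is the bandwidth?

Bandwidth = f_high - f_low
= 760 Hz - 700 Hz = 60 Hz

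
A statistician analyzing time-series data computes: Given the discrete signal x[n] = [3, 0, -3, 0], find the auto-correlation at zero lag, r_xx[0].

The auto-correlation at zero lag r_xx[0] equals the signal energy.
r_xx[0] = sum of x[n]^2 = 3^2 + 0^2 + (-3)^2 + 0^2
= 9 + 0 + 9 + 0 = 18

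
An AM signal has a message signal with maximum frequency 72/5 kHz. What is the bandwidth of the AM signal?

In AM (double-sideband), the bandwidth is twice the message frequency.
BW = 2 * f_m = 2 * 72/5 kHz = 144/5 kHz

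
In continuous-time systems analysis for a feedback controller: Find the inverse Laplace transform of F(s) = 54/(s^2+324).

Standard pair: w/(s^2+w^2) <-> sin(wt)*u(t)
Recognize w^2 = 324, so w = 18; numerator 54 = 3*18.
f(t) = 3*sin(18t)*u(t)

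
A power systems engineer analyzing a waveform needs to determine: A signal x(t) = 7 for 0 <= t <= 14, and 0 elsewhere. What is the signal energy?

Energy = integral of |x(t)|^2 dt over the signal duration
= 7^2 * 14 = 49 * 14 = 686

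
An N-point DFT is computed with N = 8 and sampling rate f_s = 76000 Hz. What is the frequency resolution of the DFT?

DFT frequency resolution = f_s / N
= 76000 / 8 = 9500 Hz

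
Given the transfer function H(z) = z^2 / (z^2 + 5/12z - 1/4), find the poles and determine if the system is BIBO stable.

Poles are roots of the denominator: z^2 + 5/12z - 1/4 = 0.
Quadratic formula: z = [-(5/12) +/- sqrt((5/12)^2 - 4*(-1/4))] / 2
Discriminant = 25/144 + 1 = 169/144; sqrt = 13/12.
z = (-5/12 +/- 13/12) / 2 => z = 1/3 or z = -3/4.
|p1| = 1/3, |p2| = 3/4.
For BIBO stability, all poles must lie inside the unit circle (|p| < 1).
System is STABLE since both |p| < 1.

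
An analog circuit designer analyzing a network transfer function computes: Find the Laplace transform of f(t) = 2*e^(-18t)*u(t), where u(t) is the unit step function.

Standard Laplace transform pair:
e^(-at)*u(t) <-> 1/(s+a)
With a = 18: L{2*e^(-18t)*u(t)} = 2/(s+18), ROC: Re(s) > -18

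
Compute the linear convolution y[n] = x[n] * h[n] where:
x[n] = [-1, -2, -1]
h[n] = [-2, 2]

y[n] = sum_k x[k]*h[n-k]. Output length = len(x) + len(h) - 1 = 3 + 2 - 1 = 4.
y[0] = -1*-2 = 2
y[1] = -2*-2 + -1*2 = 2
y[2] = -1*-2 + -2*2 = -2
y[3] = -1*2 = -2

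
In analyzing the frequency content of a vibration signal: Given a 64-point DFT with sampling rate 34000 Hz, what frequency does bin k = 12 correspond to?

The frequency of DFT bin k is: f_k = k * f_s / N
f_12 = 12 * 34000 / 64 = 6375 Hz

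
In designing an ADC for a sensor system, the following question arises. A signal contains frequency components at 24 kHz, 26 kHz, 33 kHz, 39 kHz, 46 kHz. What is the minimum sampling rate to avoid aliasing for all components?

The highest frequency component is f_max = 46 kHz.
Nyquist rate = 2 * f_max = 2 * 46 kHz = 92 kHz.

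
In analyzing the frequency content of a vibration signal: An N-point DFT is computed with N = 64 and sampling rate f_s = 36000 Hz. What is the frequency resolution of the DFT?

DFT frequency resolution = f_s / N
= 36000 / 64 = 1125/2 Hz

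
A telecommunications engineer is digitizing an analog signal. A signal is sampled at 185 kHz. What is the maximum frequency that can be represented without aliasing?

The maximum frequency that can be represented without aliasing
is the Nyquist frequency: f_max = f_s / 2 = 185 kHz / 2 = 185/2 kHz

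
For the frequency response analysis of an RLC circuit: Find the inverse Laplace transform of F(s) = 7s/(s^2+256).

Standard pair: s/(s^2+w^2) <-> cos(wt)*u(t)
With k=7, w=16: f(t) = 7*cos(16t)*u(t)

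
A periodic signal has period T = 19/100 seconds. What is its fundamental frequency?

The fundamental frequency is the reciprocal of the period.
f = 1/T = 1/(19/100) = 100/19 Hz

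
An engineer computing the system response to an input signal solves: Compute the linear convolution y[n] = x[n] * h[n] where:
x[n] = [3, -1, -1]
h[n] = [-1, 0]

y[n] = sum_k x[k]*h[n-k]. Output length = len(x) + len(h) - 1 = 3 + 2 - 1 = 4.
y[0] = 3*-1 = -3
y[1] = -1*-1 + 3*0 = 1
y[2] = -1*-1 + -1*0 = 1
y[3] = -1*0 = 0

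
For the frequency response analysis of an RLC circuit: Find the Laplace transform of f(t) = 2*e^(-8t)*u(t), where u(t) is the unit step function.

Standard Laplace transform pair:
e^(-at)*u(t) <-> 1/(s+a)
With a = 8: L{2*e^(-8t)*u(t)} = 2/(s+8), ROC: Re(s) > -8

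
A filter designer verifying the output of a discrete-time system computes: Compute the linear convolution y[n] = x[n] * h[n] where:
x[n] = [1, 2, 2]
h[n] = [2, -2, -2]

y[n] = sum_k x[k]*h[n-k]. Output length = len(x) + len(h) - 1 = 3 + 3 - 1 = 5.
y[0] = 1*2 = 2
y[1] = 2*2 + 1*-2 = 2
y[2] = 2*2 + 2*-2 + 1*-2 = -2
y[3] = 2*-2 + 2*-2 = -8
y[4] = 2*-2 = -4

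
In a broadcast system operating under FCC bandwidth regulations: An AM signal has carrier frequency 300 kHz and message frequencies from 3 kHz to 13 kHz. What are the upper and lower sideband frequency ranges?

Upper sideband (USB) = fc + [fm_low, fm_high] = 300 + [3, 13] = [303, 313] kHz
Lower sideband (LSB) = fc - [fm_high, fm_low] = 300 - [13, 3] = [287, 297] kHz
Total occupied spectrum: 287 kHz to 313 kHz (plus carrier at 300 kHz)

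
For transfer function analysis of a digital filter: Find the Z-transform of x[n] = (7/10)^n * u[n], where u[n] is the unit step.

The Z-transform of a^n * u[n] is z/(z-a) for |z| > |a|.
Here a = 7/10, so X(z) = z/(z - (7/10)) = 10z/(10z - 7)
ROC: |z| > 7/10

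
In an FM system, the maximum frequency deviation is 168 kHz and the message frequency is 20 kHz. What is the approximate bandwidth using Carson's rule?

Carson's rule: BW = 2*(delta_f + f_m)
= 2*(168 + 20) kHz = 376 kHz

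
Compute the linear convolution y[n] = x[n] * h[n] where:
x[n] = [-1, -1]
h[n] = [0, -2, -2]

y[n] = sum_k x[k]*h[n-k]. Output length = len(x) + len(h) - 1 = 2 + 3 - 1 = 4.
y[0] = -1*0 = 0
y[1] = -1*0 + -1*-2 = 2
y[2] = -1*-2 + -1*-2 = 4
y[3] = -1*-2 = 2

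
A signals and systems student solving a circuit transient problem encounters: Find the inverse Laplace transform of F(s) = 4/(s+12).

Standard pair: k/(s+a) <-> k*e^(-at)*u(t)
With k=4, a=12: f(t) = 4*e^(-12t)*u(t)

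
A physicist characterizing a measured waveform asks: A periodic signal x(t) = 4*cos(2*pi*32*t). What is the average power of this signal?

Average power of A*cos(wt) is A^2/2.
P = 4^2 / 2 = 16/2 = 8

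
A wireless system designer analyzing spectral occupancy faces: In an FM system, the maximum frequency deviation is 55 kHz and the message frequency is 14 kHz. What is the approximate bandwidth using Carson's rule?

Carson's rule: BW = 2*(delta_f + f_m)
= 2*(55 + 14) kHz = 138 kHz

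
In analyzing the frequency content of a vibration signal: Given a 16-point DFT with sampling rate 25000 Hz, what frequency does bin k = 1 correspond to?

The frequency of DFT bin k is: f_k = k * f_s / N
f_1 = 1 * 25000 / 16 = 3125/2 Hz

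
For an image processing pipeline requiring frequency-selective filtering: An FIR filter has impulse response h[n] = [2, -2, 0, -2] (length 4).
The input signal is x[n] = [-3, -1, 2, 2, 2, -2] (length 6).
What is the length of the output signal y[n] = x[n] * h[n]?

For linear convolution, the output length is:
len(y) = len(x) + len(h) - 1 = 6 + 4 - 1 = 9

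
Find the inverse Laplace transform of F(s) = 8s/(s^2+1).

Standard pair: s/(s^2+w^2) <-> cos(wt)*u(t)
With k=8, w=1: f(t) = 8*cos(t)*u(t)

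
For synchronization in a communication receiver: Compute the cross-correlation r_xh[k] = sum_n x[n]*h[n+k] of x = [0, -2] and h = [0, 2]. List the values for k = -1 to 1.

Both sequences indexed from 0 and zero outside their support.
Lags with overlap: k = -1 to 1.
  r_xh[-1] = x[1]*h[0] = 0
  r_xh[0] = x[0]*h[0] + x[1]*h[1] = -4
  r_xh[1] = x[0]*h[1] = 0
r_xh = [0, -4, 0] (for k = -1, ..., 1)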